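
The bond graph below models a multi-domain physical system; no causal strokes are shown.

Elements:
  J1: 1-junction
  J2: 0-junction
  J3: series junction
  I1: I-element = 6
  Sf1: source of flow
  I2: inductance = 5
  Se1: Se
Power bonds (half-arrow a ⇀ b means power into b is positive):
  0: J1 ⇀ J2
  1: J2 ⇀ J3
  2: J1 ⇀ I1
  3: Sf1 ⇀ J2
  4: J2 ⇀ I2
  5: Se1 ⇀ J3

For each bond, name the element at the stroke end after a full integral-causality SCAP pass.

#0 →J1
#1 →J2
#2 →I1
#3 →Sf1
#4 →I2
#5 →J3

bond 3 →Sf1  (source Sf1 imposes f)
bond 5 →J3  (Se1: effort source, stroke at far end)
bond 1 →J2  (J3 needs exactly one f-in)
bond 0 →J1  (J2 effort already set via bond 1)
bond 4 →I2  (0-jn J2 has e-setter on 1)
bond 2 →I1  (J1 needs exactly one f-in)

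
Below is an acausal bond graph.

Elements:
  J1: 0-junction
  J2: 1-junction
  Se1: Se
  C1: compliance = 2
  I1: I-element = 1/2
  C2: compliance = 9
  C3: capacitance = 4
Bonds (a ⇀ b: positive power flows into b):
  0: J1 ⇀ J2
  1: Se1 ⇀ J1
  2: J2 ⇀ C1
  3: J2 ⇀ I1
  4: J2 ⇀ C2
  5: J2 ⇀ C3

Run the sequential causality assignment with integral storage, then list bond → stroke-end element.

bond 1 stroke at J1  (source Se1 imposes e)
bond 0 stroke at J2  (common-e at J1 fixed by 1)
bond 2 stroke at J2  (C1 integral (e out))
bond 3 stroke at I1  (I1 integral (f out))
bond 4 stroke at J2  (J2 flow already set via bond 3)
bond 5 stroke at J2  (common-f at J2 fixed by 3)

β0 →J2
β1 →J1
β2 →J2
β3 →I1
β4 →J2
β5 →J2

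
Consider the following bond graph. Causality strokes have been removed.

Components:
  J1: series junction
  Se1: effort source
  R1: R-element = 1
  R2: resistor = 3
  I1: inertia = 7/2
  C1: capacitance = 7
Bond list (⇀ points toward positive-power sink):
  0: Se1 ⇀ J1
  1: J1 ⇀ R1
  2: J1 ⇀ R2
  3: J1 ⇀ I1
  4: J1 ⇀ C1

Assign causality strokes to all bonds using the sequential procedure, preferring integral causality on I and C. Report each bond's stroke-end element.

bond 0 stroke→J1
bond 1 stroke→J1
bond 2 stroke→J1
bond 3 stroke→I1
bond 4 stroke→J1

bond 0 |J1  (Se1 (Se) sets effort on bond)
bond 3 |I1  (I1 integral (f out))
bond 1 |J1  (1-jn J1 has f-setter on 3)
bond 2 |J1  (common-f at J1 fixed by 3)
bond 4 |J1  (1-jn J1 has f-setter on 3)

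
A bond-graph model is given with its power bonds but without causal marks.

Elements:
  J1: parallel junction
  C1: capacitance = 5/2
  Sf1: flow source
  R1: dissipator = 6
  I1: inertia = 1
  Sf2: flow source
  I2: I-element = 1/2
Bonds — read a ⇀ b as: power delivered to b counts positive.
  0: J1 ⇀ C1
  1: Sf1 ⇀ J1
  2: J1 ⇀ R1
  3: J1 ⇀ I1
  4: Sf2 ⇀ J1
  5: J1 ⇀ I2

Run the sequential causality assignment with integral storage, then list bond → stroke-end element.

β0 |J1
β1 |Sf1
β2 |R1
β3 |I1
β4 |Sf2
β5 |I2

bond 1 |Sf1  (Sf1 fixes flow; stroke at Sf1)
bond 4 |Sf2  (source Sf2 imposes f)
bond 0 |J1  (C1 outputs effort q/C1)
bond 2 |R1  (J1 effort already set via bond 0)
bond 3 |I1  (J1 effort already set via bond 0)
bond 5 |I2  (common-e at J1 fixed by 0)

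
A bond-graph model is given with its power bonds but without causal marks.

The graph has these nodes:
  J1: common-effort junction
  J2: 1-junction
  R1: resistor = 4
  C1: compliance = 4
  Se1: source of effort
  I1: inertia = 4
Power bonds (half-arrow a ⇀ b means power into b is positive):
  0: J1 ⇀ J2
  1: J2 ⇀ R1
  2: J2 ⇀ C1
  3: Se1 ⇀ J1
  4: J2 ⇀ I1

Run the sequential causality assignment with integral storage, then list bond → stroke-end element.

#0 stroke→J2
#1 stroke→J2
#2 stroke→J2
#3 stroke→J1
#4 stroke→I1

bond 3 stroke→J1  (Se1 (Se) sets effort on bond)
bond 0 stroke→J2  (0-jn J1 has e-setter on 3)
bond 2 stroke→J2  (C1: C, integral causality)
bond 4 stroke→I1  (I1 integral (f out))
bond 1 stroke→J2  (1-jn J2 has f-setter on 4)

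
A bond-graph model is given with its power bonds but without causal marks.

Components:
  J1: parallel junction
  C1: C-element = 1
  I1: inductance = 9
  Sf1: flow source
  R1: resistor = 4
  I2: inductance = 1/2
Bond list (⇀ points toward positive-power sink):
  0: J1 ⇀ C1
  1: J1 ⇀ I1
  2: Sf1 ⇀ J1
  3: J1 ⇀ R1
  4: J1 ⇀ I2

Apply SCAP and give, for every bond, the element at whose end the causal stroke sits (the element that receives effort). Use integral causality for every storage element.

bond 2 →Sf1  (source Sf1 imposes f)
bond 0 →J1  (C1: C, integral causality)
bond 1 →I1  (common-e at J1 fixed by 0)
bond 3 →R1  (J1: bond 0 brought effort, rest push out)
bond 4 →I2  (0-jn J1 has e-setter on 0)

β0 stroke at J1
β1 stroke at I1
β2 stroke at Sf1
β3 stroke at R1
β4 stroke at I2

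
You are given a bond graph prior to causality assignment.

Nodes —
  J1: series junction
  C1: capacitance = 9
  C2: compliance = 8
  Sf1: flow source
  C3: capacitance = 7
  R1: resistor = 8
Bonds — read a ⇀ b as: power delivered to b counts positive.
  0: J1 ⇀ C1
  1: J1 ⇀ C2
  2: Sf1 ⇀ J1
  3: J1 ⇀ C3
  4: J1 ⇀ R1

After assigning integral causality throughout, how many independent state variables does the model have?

3  (C1, C2, C3 all integral)

β2 stroke at Sf1  (Sf1 fixes flow; stroke at Sf1)
β0 stroke at J1  (common-f at J1 fixed by 2)
β1 stroke at J1  (common-f at J1 fixed by 2)
β3 stroke at J1  (J1 flow already set via bond 2)
β4 stroke at J1  (1-jn J1 has f-setter on 2)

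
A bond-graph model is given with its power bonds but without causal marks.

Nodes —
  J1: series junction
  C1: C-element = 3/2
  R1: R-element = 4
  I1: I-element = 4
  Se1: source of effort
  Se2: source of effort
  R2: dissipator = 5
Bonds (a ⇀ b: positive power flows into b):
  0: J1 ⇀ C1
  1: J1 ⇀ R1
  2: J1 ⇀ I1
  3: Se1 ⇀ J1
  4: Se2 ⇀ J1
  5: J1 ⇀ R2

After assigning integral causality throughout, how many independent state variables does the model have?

β3 stroke→J1  (source Se1 imposes e)
β4 stroke→J1  (Se2 (Se) sets effort on bond)
β0 stroke→J1  (prefer integral on C1)
β2 stroke→I1  (I1 integral (f out))
β1 stroke→J1  (1-jn J1 has f-setter on 2)
β5 stroke→J1  (common-f at J1 fixed by 2)

2  (C1, I1 all integral)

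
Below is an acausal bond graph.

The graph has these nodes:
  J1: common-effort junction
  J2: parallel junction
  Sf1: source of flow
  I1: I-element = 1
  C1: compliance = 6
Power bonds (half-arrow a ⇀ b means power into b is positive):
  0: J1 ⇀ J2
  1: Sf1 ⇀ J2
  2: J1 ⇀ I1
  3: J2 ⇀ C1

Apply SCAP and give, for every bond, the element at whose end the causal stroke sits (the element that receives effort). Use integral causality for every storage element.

b0 |J1
b1 |Sf1
b2 |I1
b3 |J2

β1 |Sf1  (source Sf1 imposes f)
β2 |I1  (I1 integral (f out))
β0 |J1  (only one effort-in slot at J1)
β3 |J2  (closing 0-jn rule on J2)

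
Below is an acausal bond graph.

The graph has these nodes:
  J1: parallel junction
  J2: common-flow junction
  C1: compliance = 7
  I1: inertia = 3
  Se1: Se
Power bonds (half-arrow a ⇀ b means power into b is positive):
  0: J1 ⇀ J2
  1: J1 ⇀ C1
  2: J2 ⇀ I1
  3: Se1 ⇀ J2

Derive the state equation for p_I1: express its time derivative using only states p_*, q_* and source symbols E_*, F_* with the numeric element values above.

b3 →J2  (source Se1 imposes e)
b1 →J1  (C1: C, integral causality)
b0 →J2  (J1: bond 1 brought effort, rest push out)
b2 →I1  (J2: last free bond brings flow in)

dp_I1/dt = E_Se1 + q_C1/7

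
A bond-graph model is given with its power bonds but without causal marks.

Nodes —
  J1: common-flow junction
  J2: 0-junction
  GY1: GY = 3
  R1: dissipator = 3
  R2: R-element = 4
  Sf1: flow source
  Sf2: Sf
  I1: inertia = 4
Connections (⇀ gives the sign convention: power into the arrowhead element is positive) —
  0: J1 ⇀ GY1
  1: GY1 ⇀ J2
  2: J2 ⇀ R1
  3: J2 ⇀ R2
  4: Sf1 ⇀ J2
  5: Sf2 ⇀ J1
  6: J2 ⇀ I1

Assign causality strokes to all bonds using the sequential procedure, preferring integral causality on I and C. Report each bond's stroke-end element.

#4 stroke→Sf1  (Sf1 (Sf) sets flow on bond)
#5 stroke→Sf2  (Sf2 fixes flow; stroke at Sf2)
#0 stroke→J1  (1-jn J1 has f-setter on 5)
#1 stroke→J2  (GY GY1: same side as bond 0)
#2 stroke→R1  (0-jn J2 has e-setter on 1)
#3 stroke→R2  (J2 effort already set via bond 1)
#6 stroke→I1  (J2 effort already set via bond 1)

#0 →J1
#1 →J2
#2 →R1
#3 →R2
#4 →Sf1
#5 →Sf2
#6 →I1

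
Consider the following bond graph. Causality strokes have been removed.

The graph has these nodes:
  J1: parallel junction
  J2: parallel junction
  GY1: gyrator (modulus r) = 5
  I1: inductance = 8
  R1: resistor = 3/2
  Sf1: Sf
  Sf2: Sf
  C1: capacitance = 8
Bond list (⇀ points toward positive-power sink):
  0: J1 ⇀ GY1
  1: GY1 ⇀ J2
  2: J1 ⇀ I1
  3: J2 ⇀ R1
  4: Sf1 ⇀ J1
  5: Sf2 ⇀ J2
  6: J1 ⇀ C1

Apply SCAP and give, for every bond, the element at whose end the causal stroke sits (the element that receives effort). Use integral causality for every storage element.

b0 →GY1
b1 →GY1
b2 →I1
b3 →J2
b4 →Sf1
b5 →Sf2
b6 →J1

bond 4 →Sf1  (Sf1 fixes flow; stroke at Sf1)
bond 5 →Sf2  (source Sf2 imposes f)
bond 2 →I1  (prefer integral on I1)
bond 6 →J1  (C1 outputs effort q/C1)
bond 0 →GY1  (common-e at J1 fixed by 6)
bond 1 →GY1  (GY1 both-in/both-out from 0)
bond 3 →J2  (closing 0-jn rule on J2)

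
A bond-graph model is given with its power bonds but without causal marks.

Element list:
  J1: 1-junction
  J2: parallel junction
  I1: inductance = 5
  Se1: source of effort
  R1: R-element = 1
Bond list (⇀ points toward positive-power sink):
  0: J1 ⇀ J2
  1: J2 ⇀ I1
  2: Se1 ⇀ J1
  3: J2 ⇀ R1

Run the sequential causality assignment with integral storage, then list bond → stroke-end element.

#2 stroke at J1  (Se1 (Se) sets effort on bond)
#0 stroke at J2  (J1: last free bond brings flow in)
#1 stroke at I1  (J2 effort already set via bond 0)
#3 stroke at R1  (0-jn J2 has e-setter on 0)

b0 →J2
b1 →I1
b2 →J1
b3 →R1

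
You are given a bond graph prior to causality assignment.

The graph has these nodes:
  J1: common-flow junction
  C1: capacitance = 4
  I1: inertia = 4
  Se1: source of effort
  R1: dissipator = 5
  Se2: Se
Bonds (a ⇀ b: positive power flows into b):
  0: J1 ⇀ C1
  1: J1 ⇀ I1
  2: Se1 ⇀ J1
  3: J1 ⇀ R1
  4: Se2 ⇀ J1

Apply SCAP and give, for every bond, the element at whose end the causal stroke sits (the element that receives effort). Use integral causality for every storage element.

bond 0 |J1
bond 1 |I1
bond 2 |J1
bond 3 |J1
bond 4 |J1

b2 stroke→J1  (source Se1 imposes e)
b4 stroke→J1  (Se2: effort source, stroke at far end)
b0 stroke→J1  (prefer integral on C1)
b1 stroke→I1  (I1 integral (f out))
b3 stroke→J1  (J1 flow already set via bond 1)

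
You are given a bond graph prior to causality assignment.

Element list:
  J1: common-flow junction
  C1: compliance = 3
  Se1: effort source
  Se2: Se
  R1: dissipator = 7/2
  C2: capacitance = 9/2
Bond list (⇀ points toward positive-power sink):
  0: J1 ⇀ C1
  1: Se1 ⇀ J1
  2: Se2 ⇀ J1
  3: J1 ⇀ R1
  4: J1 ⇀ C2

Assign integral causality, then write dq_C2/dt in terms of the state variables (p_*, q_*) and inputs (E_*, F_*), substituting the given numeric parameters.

dq_C2/dt = 2*E_Se1/7 + 2*E_Se2/7 - 2*q_C1/21 - 4*q_C2/63

#1 →J1  (Se1 fixes effort; stroke away)
#2 →J1  (Se2 fixes effort; stroke away)
#0 →J1  (C1 integral (e out))
#4 →J1  (C2 integral (e out))
#3 →R1  (J1: last free bond brings flow in)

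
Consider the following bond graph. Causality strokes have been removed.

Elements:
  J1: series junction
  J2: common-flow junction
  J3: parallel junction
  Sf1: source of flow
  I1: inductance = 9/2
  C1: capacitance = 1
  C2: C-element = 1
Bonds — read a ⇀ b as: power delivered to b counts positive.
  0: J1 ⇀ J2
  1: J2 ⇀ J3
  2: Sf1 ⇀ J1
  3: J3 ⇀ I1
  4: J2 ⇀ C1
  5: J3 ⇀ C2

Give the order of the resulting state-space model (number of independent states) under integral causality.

3  (C1, C2, I1 all integral)

b2 stroke at Sf1  (Sf1: flow source, stroke at near end)
b0 stroke at J1  (1-jn J1 has f-setter on 2)
b1 stroke at J2  (1-jn J2 has f-setter on 0)
b4 stroke at J2  (J2: bond 0 brought flow, rest push out)
b3 stroke at I1  (I1: I, integral causality)
b5 stroke at J3  (closing 0-jn rule on J3)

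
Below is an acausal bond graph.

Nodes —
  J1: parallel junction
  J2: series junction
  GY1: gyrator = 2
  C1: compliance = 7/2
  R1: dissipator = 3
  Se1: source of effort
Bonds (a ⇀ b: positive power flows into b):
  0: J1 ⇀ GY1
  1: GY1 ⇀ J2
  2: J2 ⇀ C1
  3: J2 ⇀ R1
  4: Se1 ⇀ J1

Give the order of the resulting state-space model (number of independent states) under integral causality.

1  (C1 all integral)

b4 →J1  (Se1 fixes effort; stroke away)
b0 →GY1  (J1: bond 4 brought effort, rest push out)
b1 →GY1  (GY GY1: same side as bond 0)
b2 →J2  (common-f at J2 fixed by 1)
b3 →J2  (J2: bond 1 brought flow, rest push out)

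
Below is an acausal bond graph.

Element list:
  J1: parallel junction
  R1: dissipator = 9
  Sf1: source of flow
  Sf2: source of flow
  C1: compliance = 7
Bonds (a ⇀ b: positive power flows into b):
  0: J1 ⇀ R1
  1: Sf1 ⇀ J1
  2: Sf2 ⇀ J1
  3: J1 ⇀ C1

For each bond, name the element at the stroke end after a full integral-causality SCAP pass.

b1 |Sf1  (Sf1 fixes flow; stroke at Sf1)
b2 |Sf2  (Sf2 (Sf) sets flow on bond)
b3 |J1  (prefer integral on C1)
b0 |R1  (J1: bond 3 brought effort, rest push out)

β0 →R1
β1 →Sf1
β2 →Sf2
β3 →J1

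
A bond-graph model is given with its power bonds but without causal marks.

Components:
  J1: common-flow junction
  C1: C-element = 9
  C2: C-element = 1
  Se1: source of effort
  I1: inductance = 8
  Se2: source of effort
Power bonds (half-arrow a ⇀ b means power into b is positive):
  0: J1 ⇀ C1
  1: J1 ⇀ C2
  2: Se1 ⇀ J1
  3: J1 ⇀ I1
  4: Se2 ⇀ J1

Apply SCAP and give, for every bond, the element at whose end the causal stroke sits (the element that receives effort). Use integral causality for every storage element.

β2 →J1  (Se1 fixes effort; stroke away)
β4 →J1  (Se2: effort source, stroke at far end)
β0 →J1  (C1 outputs effort q/C1)
β1 →J1  (C2 integral (e out))
β3 →I1  (J1: last free bond brings flow in)

#0 →J1
#1 →J1
#2 →J1
#3 →I1
#4 →J1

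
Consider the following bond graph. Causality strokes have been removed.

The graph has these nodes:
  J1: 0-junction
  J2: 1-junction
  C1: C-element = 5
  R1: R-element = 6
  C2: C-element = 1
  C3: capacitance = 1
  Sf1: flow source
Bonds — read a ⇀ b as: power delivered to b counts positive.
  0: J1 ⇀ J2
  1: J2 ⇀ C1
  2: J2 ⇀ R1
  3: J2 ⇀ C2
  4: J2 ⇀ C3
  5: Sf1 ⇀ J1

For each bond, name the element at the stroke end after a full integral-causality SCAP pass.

b5 stroke at Sf1  (Sf1 (Sf) sets flow on bond)
b0 stroke at J1  (closing 0-jn rule on J1)
b1 stroke at J2  (J2: bond 0 brought flow, rest push out)
b2 stroke at J2  (J2 flow already set via bond 0)
b3 stroke at J2  (1-jn J2 has f-setter on 0)
b4 stroke at J2  (common-f at J2 fixed by 0)

bond 0 stroke→J1
bond 1 stroke→J2
bond 2 stroke→J2
bond 3 stroke→J2
bond 4 stroke→J2
bond 5 stroke→Sf1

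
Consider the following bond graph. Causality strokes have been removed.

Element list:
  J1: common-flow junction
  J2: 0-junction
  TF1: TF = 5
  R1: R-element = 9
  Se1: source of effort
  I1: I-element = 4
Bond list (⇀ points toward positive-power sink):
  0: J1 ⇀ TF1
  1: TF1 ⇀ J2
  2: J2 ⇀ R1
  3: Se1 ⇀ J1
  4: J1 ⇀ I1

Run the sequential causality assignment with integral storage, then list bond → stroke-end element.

b3 →J1  (source Se1 imposes e)
b4 →I1  (I1 integral (f out))
b0 →J1  (1-jn J1 has f-setter on 4)
b1 →TF1  (TF TF1: opposite of bond 0)
b2 →J2  (J2: last free bond brings effort in)

b0 stroke at J1
b1 stroke at TF1
b2 stroke at J2
b3 stroke at J1
b4 stroke at I1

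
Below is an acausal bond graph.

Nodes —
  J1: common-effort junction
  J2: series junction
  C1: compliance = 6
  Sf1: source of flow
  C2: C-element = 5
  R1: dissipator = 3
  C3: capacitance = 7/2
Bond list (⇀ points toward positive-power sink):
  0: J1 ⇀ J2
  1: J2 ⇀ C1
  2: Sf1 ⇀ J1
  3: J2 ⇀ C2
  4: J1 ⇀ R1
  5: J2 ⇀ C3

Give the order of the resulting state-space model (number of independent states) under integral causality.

3  (C1, C2, C3 all integral)

bond 2 |Sf1  (Sf1 fixes flow; stroke at Sf1)
bond 1 |J2  (C1 integral (e out))
bond 3 |J2  (C2: C, integral causality)
bond 5 |J2  (C3 integral (e out))
bond 0 |J1  (J2: last free bond brings flow in)
bond 4 |R1  (J1 effort already set via bond 0)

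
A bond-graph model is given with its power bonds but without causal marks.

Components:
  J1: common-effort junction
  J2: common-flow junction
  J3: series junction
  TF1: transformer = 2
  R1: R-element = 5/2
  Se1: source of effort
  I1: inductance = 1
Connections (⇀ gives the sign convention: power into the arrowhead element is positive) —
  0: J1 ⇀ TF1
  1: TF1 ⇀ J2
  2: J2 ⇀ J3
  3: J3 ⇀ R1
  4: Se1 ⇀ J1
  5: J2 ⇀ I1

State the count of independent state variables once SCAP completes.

1  (I1 all integral)

bond 4 stroke at J1  (Se1 fixes effort; stroke away)
bond 0 stroke at TF1  (J1: bond 4 brought effort, rest push out)
bond 1 stroke at J2  (TF TF1: opposite of bond 0)
bond 5 stroke at I1  (I1: I, integral causality)
bond 2 stroke at J2  (J2 flow already set via bond 5)
bond 3 stroke at J3  (J3: bond 2 brought flow, rest push out)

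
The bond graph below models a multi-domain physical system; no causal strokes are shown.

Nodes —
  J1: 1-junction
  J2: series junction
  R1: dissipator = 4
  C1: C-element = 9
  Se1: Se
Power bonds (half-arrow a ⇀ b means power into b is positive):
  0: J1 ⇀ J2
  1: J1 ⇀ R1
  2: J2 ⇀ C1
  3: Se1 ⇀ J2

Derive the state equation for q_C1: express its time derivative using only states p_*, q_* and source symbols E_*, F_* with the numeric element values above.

dq_C1/dt = E_Se1/4 - q_C1/36

b3 |J2  (Se1 fixes effort; stroke away)
b2 |J2  (C1 outputs effort q/C1)
b0 |J1  (J2 needs exactly one f-in)
b1 |R1  (only one flow-in slot at J1)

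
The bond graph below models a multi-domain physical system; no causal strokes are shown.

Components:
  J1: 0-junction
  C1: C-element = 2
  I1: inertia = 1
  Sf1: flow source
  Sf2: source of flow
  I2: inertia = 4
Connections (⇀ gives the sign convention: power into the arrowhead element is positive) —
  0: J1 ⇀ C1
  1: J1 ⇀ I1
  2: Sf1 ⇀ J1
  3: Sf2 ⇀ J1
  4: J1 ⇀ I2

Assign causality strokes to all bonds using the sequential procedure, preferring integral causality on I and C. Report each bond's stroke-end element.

β0 stroke→J1
β1 stroke→I1
β2 stroke→Sf1
β3 stroke→Sf2
β4 stroke→I2

b2 stroke→Sf1  (Sf1 fixes flow; stroke at Sf1)
b3 stroke→Sf2  (Sf2 fixes flow; stroke at Sf2)
b0 stroke→J1  (C1: C, integral causality)
b1 stroke→I1  (common-e at J1 fixed by 0)
b4 stroke→I2  (0-jn J1 has e-setter on 0)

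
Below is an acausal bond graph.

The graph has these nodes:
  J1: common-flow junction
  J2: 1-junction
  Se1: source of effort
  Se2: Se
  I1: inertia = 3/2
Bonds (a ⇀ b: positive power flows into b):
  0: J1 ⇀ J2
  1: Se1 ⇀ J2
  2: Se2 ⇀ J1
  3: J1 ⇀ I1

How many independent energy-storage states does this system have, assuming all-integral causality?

bond 1 →J2  (Se1 (Se) sets effort on bond)
bond 2 →J1  (Se2: effort source, stroke at far end)
bond 0 →J1  (closing 1-jn rule on J2)
bond 3 →I1  (closing 1-jn rule on J1)

1  (I1 all integral)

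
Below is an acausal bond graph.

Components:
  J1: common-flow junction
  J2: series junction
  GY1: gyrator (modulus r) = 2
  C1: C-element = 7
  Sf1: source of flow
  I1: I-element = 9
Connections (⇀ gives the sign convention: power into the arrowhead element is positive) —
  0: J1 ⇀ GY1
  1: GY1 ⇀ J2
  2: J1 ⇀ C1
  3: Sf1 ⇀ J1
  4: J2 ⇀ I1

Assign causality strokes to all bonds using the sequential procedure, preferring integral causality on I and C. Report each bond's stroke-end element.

#3 stroke at Sf1  (Sf1 (Sf) sets flow on bond)
#0 stroke at J1  (J1 flow already set via bond 3)
#2 stroke at J1  (J1: bond 3 brought flow, rest push out)
#1 stroke at J2  (GY1: gyrator matches bond 0)
#4 stroke at I1  (closing 1-jn rule on J2)

b0 |J1
b1 |J2
b2 |J1
b3 |Sf1
b4 |I1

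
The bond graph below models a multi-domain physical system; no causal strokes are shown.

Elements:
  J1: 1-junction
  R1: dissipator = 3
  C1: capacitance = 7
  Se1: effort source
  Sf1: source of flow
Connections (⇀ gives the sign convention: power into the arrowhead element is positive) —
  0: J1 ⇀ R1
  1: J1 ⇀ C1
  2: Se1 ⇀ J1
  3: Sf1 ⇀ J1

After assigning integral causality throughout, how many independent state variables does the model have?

bond 2 |J1  (Se1: effort source, stroke at far end)
bond 3 |Sf1  (Sf1: flow source, stroke at near end)
bond 0 |J1  (J1: bond 3 brought flow, rest push out)
bond 1 |J1  (J1 flow already set via bond 3)

1  (C1 all integral)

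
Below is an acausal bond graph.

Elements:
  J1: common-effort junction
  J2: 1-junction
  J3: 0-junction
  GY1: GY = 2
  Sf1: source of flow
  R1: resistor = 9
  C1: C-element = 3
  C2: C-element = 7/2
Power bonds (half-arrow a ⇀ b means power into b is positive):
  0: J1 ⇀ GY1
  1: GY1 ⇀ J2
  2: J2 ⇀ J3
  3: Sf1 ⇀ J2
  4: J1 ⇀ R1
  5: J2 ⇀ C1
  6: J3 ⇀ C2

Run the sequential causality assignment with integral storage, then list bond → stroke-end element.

bond 0 stroke→J1
bond 1 stroke→J2
bond 2 stroke→J2
bond 3 stroke→Sf1
bond 4 stroke→R1
bond 5 stroke→J2
bond 6 stroke→J3

β3 stroke at Sf1  (source Sf1 imposes f)
β1 stroke at J2  (J2 flow already set via bond 3)
β2 stroke at J2  (1-jn J2 has f-setter on 3)
β5 stroke at J2  (common-f at J2 fixed by 3)
β6 stroke at J3  (J3 needs exactly one e-in)
β0 stroke at J1  (through GY1, causality inverts; strokes same side of GY1)
β4 stroke at R1  (J1 effort already set via bond 0)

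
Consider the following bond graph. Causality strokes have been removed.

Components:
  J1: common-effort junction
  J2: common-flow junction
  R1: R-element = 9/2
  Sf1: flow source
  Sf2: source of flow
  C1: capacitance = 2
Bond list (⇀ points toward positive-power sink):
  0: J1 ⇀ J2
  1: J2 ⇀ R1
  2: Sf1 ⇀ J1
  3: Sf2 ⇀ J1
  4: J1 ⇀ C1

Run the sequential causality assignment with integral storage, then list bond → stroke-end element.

b2 stroke→Sf1  (source Sf1 imposes f)
b3 stroke→Sf2  (Sf2: flow source, stroke at near end)
b4 stroke→J1  (C1 outputs effort q/C1)
b0 stroke→J2  (J1 effort already set via bond 4)
b1 stroke→R1  (closing 1-jn rule on J2)

#0 →J2
#1 →R1
#2 →Sf1
#3 →Sf2
#4 →J1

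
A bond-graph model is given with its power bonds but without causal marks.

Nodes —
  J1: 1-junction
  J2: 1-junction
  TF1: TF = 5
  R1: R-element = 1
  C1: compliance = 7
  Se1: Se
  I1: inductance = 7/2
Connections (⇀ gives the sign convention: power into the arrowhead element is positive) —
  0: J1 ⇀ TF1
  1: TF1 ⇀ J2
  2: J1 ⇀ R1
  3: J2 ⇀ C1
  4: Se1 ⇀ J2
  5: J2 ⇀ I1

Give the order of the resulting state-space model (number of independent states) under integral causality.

2  (C1, I1 all integral)

b4 |J2  (Se1 fixes effort; stroke away)
b3 |J2  (C1 integral (e out))
b5 |I1  (prefer integral on I1)
b1 |J2  (J2 flow already set via bond 5)
b0 |TF1  (TF TF1: opposite of bond 1)
b2 |J1  (1-jn J1 has f-setter on 0)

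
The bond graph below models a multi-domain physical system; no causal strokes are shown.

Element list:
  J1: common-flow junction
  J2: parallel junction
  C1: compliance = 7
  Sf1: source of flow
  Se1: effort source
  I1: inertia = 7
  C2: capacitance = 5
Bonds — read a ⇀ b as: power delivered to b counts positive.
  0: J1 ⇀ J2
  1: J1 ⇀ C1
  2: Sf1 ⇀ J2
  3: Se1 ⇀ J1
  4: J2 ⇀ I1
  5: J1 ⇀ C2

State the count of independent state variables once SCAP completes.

β2 →Sf1  (Sf1 fixes flow; stroke at Sf1)
β3 →J1  (Se1 fixes effort; stroke away)
β1 →J1  (C1: C, integral causality)
β4 →I1  (I1 integral (f out))
β0 →J2  (J2: last free bond brings effort in)
β5 →J1  (1-jn J1 has f-setter on 0)

3  (C1, C2, I1 all integral)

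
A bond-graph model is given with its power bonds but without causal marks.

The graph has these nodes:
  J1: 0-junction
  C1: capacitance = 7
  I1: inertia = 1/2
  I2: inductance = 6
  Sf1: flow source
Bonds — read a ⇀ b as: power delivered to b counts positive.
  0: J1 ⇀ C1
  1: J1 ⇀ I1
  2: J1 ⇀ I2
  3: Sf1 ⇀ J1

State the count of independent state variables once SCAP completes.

3  (C1, I1, I2 all integral)

β3 →Sf1  (Sf1: flow source, stroke at near end)
β0 →J1  (C1 outputs effort q/C1)
β1 →I1  (J1: bond 0 brought effort, rest push out)
β2 →I2  (J1 effort already set via bond 0)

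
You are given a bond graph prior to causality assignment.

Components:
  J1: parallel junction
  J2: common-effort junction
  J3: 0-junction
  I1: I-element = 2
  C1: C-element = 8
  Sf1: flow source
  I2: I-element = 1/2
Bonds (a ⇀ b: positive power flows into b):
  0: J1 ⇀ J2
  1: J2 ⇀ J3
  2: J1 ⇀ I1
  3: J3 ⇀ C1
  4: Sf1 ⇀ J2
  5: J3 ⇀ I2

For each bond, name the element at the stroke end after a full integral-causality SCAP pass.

#0 →J1
#1 →J2
#2 →I1
#3 →J3
#4 →Sf1
#5 →I2

bond 4 →Sf1  (Sf1 fixes flow; stroke at Sf1)
bond 2 →I1  (I1: I, integral causality)
bond 0 →J1  (J1: last free bond brings effort in)
bond 1 →J2  (only one effort-in slot at J2)
bond 3 →J3  (C1 integral (e out))
bond 5 →I2  (J3: bond 3 brought effort, rest push out)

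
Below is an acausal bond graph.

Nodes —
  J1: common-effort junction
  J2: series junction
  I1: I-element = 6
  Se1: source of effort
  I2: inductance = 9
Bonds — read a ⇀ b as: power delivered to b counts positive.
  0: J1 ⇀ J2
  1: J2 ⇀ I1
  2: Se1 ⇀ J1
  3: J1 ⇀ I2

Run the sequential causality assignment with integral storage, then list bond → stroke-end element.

b2 |J1  (Se1 (Se) sets effort on bond)
b0 |J2  (common-e at J1 fixed by 2)
b3 |I2  (common-e at J1 fixed by 2)
b1 |I1  (closing 1-jn rule on J2)

#0 stroke at J2
#1 stroke at I1
#2 stroke at J1
#3 stroke at I2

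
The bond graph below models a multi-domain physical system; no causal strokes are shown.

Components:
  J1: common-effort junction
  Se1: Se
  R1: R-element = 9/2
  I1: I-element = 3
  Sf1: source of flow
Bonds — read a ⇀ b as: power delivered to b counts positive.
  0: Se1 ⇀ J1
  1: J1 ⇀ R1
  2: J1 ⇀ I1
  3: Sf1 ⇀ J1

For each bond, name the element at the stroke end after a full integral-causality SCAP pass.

#0 stroke at J1  (Se1 fixes effort; stroke away)
#3 stroke at Sf1  (Sf1 (Sf) sets flow on bond)
#1 stroke at R1  (0-jn J1 has e-setter on 0)
#2 stroke at I1  (J1 effort already set via bond 0)

β0 →J1
β1 →R1
β2 →I1
β3 →Sf1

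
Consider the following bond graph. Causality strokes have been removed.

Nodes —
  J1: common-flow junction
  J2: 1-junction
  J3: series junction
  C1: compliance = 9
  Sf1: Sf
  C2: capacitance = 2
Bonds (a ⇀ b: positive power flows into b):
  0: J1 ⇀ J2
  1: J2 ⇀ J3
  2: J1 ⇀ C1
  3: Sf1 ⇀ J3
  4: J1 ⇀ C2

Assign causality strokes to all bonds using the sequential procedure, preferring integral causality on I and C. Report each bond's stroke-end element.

bond 3 stroke→Sf1  (Sf1 (Sf) sets flow on bond)
bond 1 stroke→J3  (common-f at J3 fixed by 3)
bond 0 stroke→J2  (J2: bond 1 brought flow, rest push out)
bond 2 stroke→J1  (J1 flow already set via bond 0)
bond 4 stroke→J1  (J1: bond 0 brought flow, rest push out)

bond 0 stroke at J2
bond 1 stroke at J3
bond 2 stroke at J1
bond 3 stroke at Sf1
bond 4 stroke at J1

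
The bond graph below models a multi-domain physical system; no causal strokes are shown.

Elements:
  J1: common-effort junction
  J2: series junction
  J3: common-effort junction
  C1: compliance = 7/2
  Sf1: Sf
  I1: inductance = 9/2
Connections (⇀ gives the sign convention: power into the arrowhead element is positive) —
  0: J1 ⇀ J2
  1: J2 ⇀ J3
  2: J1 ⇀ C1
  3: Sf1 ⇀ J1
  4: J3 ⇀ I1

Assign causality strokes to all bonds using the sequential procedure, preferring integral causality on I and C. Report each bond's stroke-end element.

#0 |J2
#1 |J3
#2 |J1
#3 |Sf1
#4 |I1

β3 →Sf1  (Sf1 (Sf) sets flow on bond)
β2 →J1  (prefer integral on C1)
β0 →J2  (0-jn J1 has e-setter on 2)
β1 →J3  (closing 1-jn rule on J2)
β4 →I1  (0-jn J3 has e-setter on 1)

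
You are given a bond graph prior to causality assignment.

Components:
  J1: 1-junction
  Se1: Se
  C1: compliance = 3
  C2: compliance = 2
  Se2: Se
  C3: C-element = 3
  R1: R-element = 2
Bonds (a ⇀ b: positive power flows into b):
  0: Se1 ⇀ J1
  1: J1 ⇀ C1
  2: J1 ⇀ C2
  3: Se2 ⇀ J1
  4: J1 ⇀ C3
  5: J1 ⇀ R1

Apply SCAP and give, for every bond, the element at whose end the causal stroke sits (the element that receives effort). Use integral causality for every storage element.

β0 →J1  (Se1: effort source, stroke at far end)
β3 →J1  (Se2 (Se) sets effort on bond)
β1 →J1  (C1 integral (e out))
β2 →J1  (prefer integral on C2)
β4 →J1  (C3 integral (e out))
β5 →R1  (J1: last free bond brings flow in)

#0 |J1
#1 |J1
#2 |J1
#3 |J1
#4 |J1
#5 |R1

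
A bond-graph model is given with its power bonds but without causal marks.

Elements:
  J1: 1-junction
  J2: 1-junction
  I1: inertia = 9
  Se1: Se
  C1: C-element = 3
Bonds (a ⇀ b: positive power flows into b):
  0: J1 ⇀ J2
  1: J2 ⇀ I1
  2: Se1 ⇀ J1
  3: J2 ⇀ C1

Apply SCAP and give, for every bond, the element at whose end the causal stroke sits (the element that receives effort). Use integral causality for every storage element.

β0 stroke at J2
β1 stroke at I1
β2 stroke at J1
β3 stroke at J2

bond 2 stroke at J1  (Se1 fixes effort; stroke away)
bond 0 stroke at J2  (J1: last free bond brings flow in)
bond 1 stroke at I1  (I1 integral (f out))
bond 3 stroke at J2  (1-jn J2 has f-setter on 1)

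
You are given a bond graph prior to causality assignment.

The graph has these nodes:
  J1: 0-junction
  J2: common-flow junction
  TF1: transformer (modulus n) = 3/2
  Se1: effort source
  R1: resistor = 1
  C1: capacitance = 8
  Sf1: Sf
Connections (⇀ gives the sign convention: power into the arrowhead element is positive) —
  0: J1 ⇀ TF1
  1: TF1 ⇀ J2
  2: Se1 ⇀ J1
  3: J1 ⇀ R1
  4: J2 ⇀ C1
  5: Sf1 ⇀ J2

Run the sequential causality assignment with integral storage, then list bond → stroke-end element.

#0 stroke→TF1
#1 stroke→J2
#2 stroke→J1
#3 stroke→R1
#4 stroke→J2
#5 stroke→Sf1

β2 stroke→J1  (Se1: effort source, stroke at far end)
β5 stroke→Sf1  (source Sf1 imposes f)
β0 stroke→TF1  (0-jn J1 has e-setter on 2)
β3 stroke→R1  (J1: bond 2 brought effort, rest push out)
β1 stroke→J2  (common-f at J2 fixed by 5)
β4 stroke→J2  (common-f at J2 fixed by 5)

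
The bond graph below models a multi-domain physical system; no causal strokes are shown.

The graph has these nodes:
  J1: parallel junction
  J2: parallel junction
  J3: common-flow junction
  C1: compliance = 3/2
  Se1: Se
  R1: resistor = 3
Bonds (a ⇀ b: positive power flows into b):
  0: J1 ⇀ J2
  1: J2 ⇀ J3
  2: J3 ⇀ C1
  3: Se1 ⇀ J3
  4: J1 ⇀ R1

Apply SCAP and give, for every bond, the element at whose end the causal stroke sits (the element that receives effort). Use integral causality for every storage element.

β3 →J3  (source Se1 imposes e)
β2 →J3  (C1 integral (e out))
β1 →J2  (only one flow-in slot at J3)
β0 →J1  (J2: bond 1 brought effort, rest push out)
β4 →R1  (J1: bond 0 brought effort, rest push out)

β0 stroke→J1
β1 stroke→J2
β2 stroke→J3
β3 stroke→J3
β4 stroke→R1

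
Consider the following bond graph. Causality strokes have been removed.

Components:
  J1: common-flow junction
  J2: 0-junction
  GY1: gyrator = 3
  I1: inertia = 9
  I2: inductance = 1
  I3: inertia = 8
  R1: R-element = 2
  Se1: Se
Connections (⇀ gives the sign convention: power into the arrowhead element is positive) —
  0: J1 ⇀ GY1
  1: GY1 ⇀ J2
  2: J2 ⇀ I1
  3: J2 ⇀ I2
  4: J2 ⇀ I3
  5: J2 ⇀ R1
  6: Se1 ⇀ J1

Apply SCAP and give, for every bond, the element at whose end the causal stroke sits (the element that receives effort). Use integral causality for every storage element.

b6 stroke→J1  (source Se1 imposes e)
b0 stroke→GY1  (closing 1-jn rule on J1)
b1 stroke→GY1  (GY GY1: same side as bond 0)
b2 stroke→I1  (I1 integral (f out))
b3 stroke→I2  (prefer integral on I2)
b4 stroke→I3  (prefer integral on I3)
b5 stroke→J2  (J2: last free bond brings effort in)

#0 stroke→GY1
#1 stroke→GY1
#2 stroke→I1
#3 stroke→I2
#4 stroke→I3
#5 stroke→J2
#6 stroke→J1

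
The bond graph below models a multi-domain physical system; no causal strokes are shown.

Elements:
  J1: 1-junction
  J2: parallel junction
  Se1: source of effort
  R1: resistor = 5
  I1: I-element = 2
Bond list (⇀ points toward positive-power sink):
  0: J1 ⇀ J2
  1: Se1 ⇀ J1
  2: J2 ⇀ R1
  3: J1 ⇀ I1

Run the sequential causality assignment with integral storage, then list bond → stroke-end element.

b1 stroke→J1  (Se1 fixes effort; stroke away)
b3 stroke→I1  (I1: I, integral causality)
b0 stroke→J1  (common-f at J1 fixed by 3)
b2 stroke→J2  (closing 0-jn rule on J2)

β0 |J1
β1 |J1
β2 |J2
β3 |I1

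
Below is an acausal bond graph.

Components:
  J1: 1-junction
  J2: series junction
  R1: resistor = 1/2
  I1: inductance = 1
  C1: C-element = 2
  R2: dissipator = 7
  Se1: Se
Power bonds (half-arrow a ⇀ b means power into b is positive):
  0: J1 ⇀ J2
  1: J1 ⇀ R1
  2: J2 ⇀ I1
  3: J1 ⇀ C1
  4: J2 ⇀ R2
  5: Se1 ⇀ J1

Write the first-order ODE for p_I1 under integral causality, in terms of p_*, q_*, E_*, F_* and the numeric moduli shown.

bond 5 |J1  (Se1 (Se) sets effort on bond)
bond 2 |I1  (I1 integral (f out))
bond 0 |J2  (J2 flow already set via bond 2)
bond 4 |J2  (common-f at J2 fixed by 2)
bond 1 |J1  (1-jn J1 has f-setter on 0)
bond 3 |J1  (common-f at J1 fixed by 0)

dp_I1/dt = E_Se1 - 15*p_I1/2 - q_C1/2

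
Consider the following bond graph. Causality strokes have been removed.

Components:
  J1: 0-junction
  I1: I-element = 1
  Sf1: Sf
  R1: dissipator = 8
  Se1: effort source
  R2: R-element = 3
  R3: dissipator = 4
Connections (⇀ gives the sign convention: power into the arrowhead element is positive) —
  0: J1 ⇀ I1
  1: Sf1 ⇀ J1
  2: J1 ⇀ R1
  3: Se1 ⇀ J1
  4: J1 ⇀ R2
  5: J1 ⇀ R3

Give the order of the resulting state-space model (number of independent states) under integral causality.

b1 stroke at Sf1  (Sf1: flow source, stroke at near end)
b3 stroke at J1  (source Se1 imposes e)
b0 stroke at I1  (J1: bond 3 brought effort, rest push out)
b2 stroke at R1  (0-jn J1 has e-setter on 3)
b4 stroke at R2  (J1: bond 3 brought effort, rest push out)
b5 stroke at R3  (0-jn J1 has e-setter on 3)

1  (I1 all integral)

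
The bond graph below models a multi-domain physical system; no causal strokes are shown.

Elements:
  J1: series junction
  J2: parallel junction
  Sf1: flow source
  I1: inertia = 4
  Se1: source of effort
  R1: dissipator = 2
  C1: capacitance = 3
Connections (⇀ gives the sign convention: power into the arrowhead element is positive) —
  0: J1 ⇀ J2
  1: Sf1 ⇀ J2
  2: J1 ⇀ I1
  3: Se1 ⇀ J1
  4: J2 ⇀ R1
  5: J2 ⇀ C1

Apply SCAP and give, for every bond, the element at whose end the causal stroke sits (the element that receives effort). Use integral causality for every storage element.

bond 0 →J1
bond 1 →Sf1
bond 2 →I1
bond 3 →J1
bond 4 →R1
bond 5 →J2

bond 1 →Sf1  (source Sf1 imposes f)
bond 3 →J1  (Se1 (Se) sets effort on bond)
bond 2 →I1  (I1: I, integral causality)
bond 0 →J1  (common-f at J1 fixed by 2)
bond 5 →J2  (C1: C, integral causality)
bond 4 →R1  (J2 effort already set via bond 5)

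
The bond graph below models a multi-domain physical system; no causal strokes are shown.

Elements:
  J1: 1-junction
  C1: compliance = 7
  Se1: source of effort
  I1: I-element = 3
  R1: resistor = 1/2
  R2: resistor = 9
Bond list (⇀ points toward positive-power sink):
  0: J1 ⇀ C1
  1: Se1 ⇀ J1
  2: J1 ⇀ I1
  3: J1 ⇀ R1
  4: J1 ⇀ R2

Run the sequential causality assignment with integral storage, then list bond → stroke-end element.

β1 stroke→J1  (Se1 fixes effort; stroke away)
β0 stroke→J1  (prefer integral on C1)
β2 stroke→I1  (I1: I, integral causality)
β3 stroke→J1  (1-jn J1 has f-setter on 2)
β4 stroke→J1  (J1: bond 2 brought flow, rest push out)

b0 stroke→J1
b1 stroke→J1
b2 stroke→I1
b3 stroke→J1
b4 stroke→J1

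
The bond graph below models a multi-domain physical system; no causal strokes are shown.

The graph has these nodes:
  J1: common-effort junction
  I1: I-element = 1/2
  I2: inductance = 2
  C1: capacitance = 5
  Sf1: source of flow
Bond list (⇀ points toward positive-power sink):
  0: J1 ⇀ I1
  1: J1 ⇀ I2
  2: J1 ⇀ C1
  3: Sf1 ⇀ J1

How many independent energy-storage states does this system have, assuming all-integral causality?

3  (C1, I1, I2 all integral)

#3 |Sf1  (Sf1 (Sf) sets flow on bond)
#0 |I1  (I1: I, integral causality)
#1 |I2  (prefer integral on I2)
#2 |J1  (only one effort-in slot at J1)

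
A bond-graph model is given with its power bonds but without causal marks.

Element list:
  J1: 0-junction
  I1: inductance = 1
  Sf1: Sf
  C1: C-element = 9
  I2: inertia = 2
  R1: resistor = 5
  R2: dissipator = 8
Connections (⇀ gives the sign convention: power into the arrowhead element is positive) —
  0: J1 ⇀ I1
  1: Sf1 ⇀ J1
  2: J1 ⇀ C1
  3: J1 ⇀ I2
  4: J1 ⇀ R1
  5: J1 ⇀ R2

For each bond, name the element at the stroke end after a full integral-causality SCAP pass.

bond 0 stroke at I1
bond 1 stroke at Sf1
bond 2 stroke at J1
bond 3 stroke at I2
bond 4 stroke at R1
bond 5 stroke at R2

bond 1 |Sf1  (Sf1 fixes flow; stroke at Sf1)
bond 0 |I1  (I1: I, integral causality)
bond 2 |J1  (C1: C, integral causality)
bond 3 |I2  (J1 effort already set via bond 2)
bond 4 |R1  (J1 effort already set via bond 2)
bond 5 |R2  (0-jn J1 has e-setter on 2)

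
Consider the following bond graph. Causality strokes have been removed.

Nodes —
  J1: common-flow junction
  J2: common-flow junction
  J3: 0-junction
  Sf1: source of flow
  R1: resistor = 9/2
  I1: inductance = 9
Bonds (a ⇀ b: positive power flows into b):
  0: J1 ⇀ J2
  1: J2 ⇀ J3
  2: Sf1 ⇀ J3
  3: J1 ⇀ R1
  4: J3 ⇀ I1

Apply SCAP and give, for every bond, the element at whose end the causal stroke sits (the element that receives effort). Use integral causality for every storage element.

#0 stroke→J2
#1 stroke→J3
#2 stroke→Sf1
#3 stroke→J1
#4 stroke→I1

#2 |Sf1  (Sf1: flow source, stroke at near end)
#4 |I1  (I1: I, integral causality)
#1 |J3  (J3: last free bond brings effort in)
#0 |J2  (J2 flow already set via bond 1)
#3 |J1  (J1: bond 0 brought flow, rest push out)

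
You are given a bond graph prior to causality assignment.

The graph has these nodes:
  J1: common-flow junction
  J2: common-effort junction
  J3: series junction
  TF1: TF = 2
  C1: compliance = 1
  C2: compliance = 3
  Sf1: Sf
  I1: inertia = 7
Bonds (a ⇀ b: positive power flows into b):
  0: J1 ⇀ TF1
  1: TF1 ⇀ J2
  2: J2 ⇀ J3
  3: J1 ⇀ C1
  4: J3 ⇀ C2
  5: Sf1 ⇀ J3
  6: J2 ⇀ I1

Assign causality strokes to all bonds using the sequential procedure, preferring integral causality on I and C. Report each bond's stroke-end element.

β0 →TF1
β1 →J2
β2 →J3
β3 →J1
β4 →J3
β5 →Sf1
β6 →I1

β5 |Sf1  (source Sf1 imposes f)
β2 |J3  (common-f at J3 fixed by 5)
β4 |J3  (J3: bond 5 brought flow, rest push out)
β3 |J1  (C1 outputs effort q/C1)
β0 |TF1  (closing 1-jn rule on J1)
β1 |J2  (TF1 one-in-one-out from 0)
β6 |I1  (J2 effort already set via bond 1)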